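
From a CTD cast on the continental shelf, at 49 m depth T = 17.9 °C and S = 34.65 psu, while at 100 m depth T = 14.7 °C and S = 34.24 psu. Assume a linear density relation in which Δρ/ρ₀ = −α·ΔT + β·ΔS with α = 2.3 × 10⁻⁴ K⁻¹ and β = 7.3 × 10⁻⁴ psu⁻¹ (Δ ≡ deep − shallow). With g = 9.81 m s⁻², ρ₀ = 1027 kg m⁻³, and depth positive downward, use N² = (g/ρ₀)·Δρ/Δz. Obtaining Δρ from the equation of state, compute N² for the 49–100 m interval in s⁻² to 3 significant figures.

ΔT = -3.2 K, ΔS = -0.41 psu (deep − shallow).
Δρ/ρ₀ = −αΔT + βΔS = 7.36 × 10⁻⁴ − 2.993 × 10⁻⁴ = 4.367 × 10⁻⁴, so Δρ ≈ 0.4485 kg m⁻³.
N² = (g/ρ₀)·Δρ/Δz = g·(Δρ/ρ₀)/Δz = 9.81 × 4.367 × 10⁻⁴ / 51 = 8.4001 × 10⁻⁵ s⁻² ≈ 8.40 × 10⁻⁵ s⁻².

8.40 × 10⁻⁵ s⁻²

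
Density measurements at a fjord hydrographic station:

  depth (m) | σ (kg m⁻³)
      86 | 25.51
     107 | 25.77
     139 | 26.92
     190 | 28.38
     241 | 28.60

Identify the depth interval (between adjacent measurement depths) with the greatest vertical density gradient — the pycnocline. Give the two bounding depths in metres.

Compute the density gradient over each adjacent pair:
  86–107 m: Δρ/Δz = 0.26/21 = 0.012 kg m⁻⁴
  107–139 m: Δρ/Δz = 1.15/32 = 0.036 kg m⁻⁴
  139–190 m: Δρ/Δz = 1.46/51 = 0.029 kg m⁻⁴
  190–241 m: Δρ/Δz = 0.22/51 = 4.3 × 10⁻³ kg m⁻⁴
The largest gradient is in the 107–139 m interval — the pycnocline.

107–139 m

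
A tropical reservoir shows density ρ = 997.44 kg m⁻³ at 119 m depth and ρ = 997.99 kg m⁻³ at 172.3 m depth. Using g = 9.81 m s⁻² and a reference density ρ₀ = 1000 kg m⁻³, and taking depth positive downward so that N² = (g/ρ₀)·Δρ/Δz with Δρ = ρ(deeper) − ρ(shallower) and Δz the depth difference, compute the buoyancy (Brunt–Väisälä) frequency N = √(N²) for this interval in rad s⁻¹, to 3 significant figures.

0.0101 rad s⁻¹

Δρ = 997.99 − 997.44 = 0.55 kg m⁻³ over Δz = 172.3 − 119 = 53.3 m.
N² = (9.81/1000) × (0.55/53.3) = 1.0123 × 10⁻⁴ s⁻².
N = √(1.0123 × 10⁻⁴) = 0.010061 rad s⁻¹ ≈ 0.0101 rad s⁻¹.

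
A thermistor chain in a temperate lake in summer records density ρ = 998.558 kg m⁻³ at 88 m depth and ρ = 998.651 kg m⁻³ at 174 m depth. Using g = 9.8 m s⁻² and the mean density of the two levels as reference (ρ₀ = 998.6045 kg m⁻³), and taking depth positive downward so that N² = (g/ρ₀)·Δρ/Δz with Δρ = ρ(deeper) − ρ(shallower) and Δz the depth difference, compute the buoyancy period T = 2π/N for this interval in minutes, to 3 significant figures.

32.1 min

Δρ = 998.651 − 998.558 = 0.093 kg m⁻³ over Δz = 174 − 88 = 86 m.
N² = (9.8/998.6045) × (0.093/86) = 1.0612 × 10⁻⁵ s⁻².
N = √(1.0612 × 10⁻⁵) = 3.2576 × 10⁻³ rad s⁻¹, so T = 2π/N = 1.9288 × 10³ s = 32.147 min ≈ 32.1 min.
A positive N² confirms static stability across the interval.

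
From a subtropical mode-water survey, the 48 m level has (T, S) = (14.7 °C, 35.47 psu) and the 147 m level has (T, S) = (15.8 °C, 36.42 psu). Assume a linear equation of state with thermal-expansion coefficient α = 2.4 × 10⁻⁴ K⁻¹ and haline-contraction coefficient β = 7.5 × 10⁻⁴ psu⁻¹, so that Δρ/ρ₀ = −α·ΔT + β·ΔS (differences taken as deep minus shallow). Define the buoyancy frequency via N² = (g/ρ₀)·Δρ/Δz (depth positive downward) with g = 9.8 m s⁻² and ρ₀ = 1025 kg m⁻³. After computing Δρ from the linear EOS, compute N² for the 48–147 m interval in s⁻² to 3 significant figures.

ΔT = +1.1 K, ΔS = +0.95 psu (deep − shallow).
Δρ/ρ₀ = −αΔT + βΔS = -2.64 × 10⁻⁴ + 7.125 × 10⁻⁴ = 4.485 × 10⁻⁴, so Δρ ≈ 0.4597 kg m⁻³.
N² = (g/ρ₀)·Δρ/Δz = g·(Δρ/ρ₀)/Δz = 9.8 × 4.485 × 10⁻⁴ / 99 = 4.4397 × 10⁻⁵ s⁻² ≈ 4.44 × 10⁻⁵ s⁻².

4.44 × 10⁻⁵ s⁻²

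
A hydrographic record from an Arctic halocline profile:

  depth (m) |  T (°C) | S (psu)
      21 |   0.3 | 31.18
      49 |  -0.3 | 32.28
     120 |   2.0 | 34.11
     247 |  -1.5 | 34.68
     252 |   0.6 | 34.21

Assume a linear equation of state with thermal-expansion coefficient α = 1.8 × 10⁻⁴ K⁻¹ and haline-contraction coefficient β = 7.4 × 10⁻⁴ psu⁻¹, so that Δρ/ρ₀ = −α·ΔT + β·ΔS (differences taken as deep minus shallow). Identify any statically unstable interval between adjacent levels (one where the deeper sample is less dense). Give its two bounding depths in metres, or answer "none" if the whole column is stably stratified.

247–252 m

Evaluate Δρ/ρ₀ = −αΔT + βΔS across each adjacent pair:
  21–49 m: −αΔT+βΔS = −(1.8 × 10⁻⁴)(-0.6)+(7.4 × 10⁻⁴)(+1.10) = 9.2 × 10⁻⁴ → stable
  49–120 m: −αΔT+βΔS = −(1.8 × 10⁻⁴)(+2.3)+(7.4 × 10⁻⁴)(+1.83) = 9.4 × 10⁻⁴ → stable
  120–247 m: −αΔT+βΔS = −(1.8 × 10⁻⁴)(-3.5)+(7.4 × 10⁻⁴)(+0.57) = 1.1 × 10⁻³ → stable
  247–252 m: −αΔT+βΔS = −(1.8 × 10⁻⁴)(+2.1)+(7.4 × 10⁻⁴)(-0.47) = -7.3 × 10⁻⁴ → UNSTABLE
The 247–252 m interval has Δρ < 0: lighter water underlies denser water.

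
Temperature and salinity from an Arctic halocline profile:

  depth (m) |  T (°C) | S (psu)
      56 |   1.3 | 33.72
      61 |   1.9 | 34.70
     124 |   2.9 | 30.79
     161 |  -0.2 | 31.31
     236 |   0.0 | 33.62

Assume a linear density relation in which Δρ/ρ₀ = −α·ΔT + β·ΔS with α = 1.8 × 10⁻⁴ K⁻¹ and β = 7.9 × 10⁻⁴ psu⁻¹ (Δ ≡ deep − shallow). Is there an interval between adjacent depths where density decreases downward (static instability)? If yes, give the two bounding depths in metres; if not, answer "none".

Evaluate Δρ/ρ₀ = −αΔT + βΔS across each adjacent pair:
  56–61 m: −αΔT+βΔS = −(1.8 × 10⁻⁴)(+0.6)+(7.9 × 10⁻⁴)(+0.98) = 6.7 × 10⁻⁴ → stable
  61–124 m: −αΔT+βΔS = −(1.8 × 10⁻⁴)(+1.0)+(7.9 × 10⁻⁴)(-3.91) = -3.3 × 10⁻³ → UNSTABLE
  124–161 m: −αΔT+βΔS = −(1.8 × 10⁻⁴)(-3.1)+(7.9 × 10⁻⁴)(+0.52) = 9.7 × 10⁻⁴ → stable
  161–236 m: −αΔT+βΔS = −(1.8 × 10⁻⁴)(+0.2)+(7.9 × 10⁻⁴)(+2.31) = 1.8 × 10⁻³ → stable
The 61–124 m interval has Δρ < 0: lighter water underlies denser water.

61–124 m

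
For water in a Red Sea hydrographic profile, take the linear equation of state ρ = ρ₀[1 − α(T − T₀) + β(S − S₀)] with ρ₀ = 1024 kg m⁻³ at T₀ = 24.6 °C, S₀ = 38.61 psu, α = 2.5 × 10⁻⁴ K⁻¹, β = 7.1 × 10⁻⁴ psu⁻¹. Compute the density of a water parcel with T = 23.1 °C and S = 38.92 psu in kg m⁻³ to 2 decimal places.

T − T₀ = -1.5 K, S − S₀ = +0.31 psu.
Bracket = 1 − α·(-1.5) + β·(+0.31) = 1 + (5.951 × 10⁻⁴) = 1.0005951.
ρ = 1024 × 1.0005951 = 1024.61 kg m⁻³.

1024.61 kg m⁻³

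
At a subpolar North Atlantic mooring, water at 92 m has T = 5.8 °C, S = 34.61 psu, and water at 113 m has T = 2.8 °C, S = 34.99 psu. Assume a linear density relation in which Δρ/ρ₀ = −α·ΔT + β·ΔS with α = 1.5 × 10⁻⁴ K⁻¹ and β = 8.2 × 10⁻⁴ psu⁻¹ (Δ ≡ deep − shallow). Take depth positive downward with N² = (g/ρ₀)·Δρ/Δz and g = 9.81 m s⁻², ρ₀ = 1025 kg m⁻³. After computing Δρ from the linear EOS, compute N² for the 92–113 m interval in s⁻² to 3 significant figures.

3.56 × 10⁻⁴ s⁻²

ΔT = -3.0 K, ΔS = +0.38 psu (deep − shallow).
Δρ/ρ₀ = −αΔT + βΔS = 4.50 × 10⁻⁴ + 3.116 × 10⁻⁴ = 7.616 × 10⁻⁴, so Δρ ≈ 0.7806 kg m⁻³.
N² = (g/ρ₀)·Δρ/Δz = g·(Δρ/ρ₀)/Δz = 9.81 × 7.616 × 10⁻⁴ / 21 = 3.5578 × 10⁻⁴ s⁻² ≈ 3.56 × 10⁻⁴ s⁻².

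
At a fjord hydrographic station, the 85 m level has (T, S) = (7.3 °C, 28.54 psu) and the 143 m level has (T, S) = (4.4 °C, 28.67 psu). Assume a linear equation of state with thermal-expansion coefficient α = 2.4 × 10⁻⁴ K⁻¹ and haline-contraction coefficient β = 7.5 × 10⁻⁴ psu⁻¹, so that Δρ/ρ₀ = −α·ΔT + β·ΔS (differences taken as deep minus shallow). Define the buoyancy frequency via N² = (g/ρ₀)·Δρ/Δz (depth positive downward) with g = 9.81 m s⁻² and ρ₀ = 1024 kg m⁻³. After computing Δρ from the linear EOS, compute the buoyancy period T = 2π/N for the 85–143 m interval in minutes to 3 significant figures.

ΔT = -2.9 K, ΔS = +0.13 psu (deep − shallow).
Δρ/ρ₀ = −αΔT + βΔS = 6.96 × 10⁻⁴ + 9.75 × 10⁻⁵ = 7.935 × 10⁻⁴, so Δρ ≈ 0.8125 kg m⁻³.
N² = (g/ρ₀)·Δρ/Δz = g·(Δρ/ρ₀)/Δz = 9.81 × 7.935 × 10⁻⁴ / 58 = 1.3421 × 10⁻⁴ s⁻².
N = √(1.3421 × 10⁻⁴) = 0.011585 rad s⁻¹ → T = 2π/N = 542.36 s = 9.0393 min ≈ 9.04 min.

9.04 min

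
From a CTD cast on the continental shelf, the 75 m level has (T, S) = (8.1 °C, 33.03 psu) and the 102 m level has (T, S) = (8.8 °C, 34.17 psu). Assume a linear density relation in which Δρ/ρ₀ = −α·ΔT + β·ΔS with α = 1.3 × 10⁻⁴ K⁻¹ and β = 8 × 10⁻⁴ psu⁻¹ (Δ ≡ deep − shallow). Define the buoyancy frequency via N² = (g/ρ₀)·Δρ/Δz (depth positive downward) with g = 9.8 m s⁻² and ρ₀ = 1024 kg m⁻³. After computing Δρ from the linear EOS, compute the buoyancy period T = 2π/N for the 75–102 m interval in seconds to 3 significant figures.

364 s

ΔT = +0.7 K, ΔS = +1.14 psu (deep − shallow).
Δρ/ρ₀ = −αΔT + βΔS = -9.10 × 10⁻⁵ + 9.12 × 10⁻⁴ = 8.21 × 10⁻⁴, so Δρ ≈ 0.8407 kg m⁻³.
N² = (g/ρ₀)·Δρ/Δz = g·(Δρ/ρ₀)/Δz = 9.8 × 8.21 × 10⁻⁴ / 27 = 2.9799 × 10⁻⁴ s⁻².
N = √(2.9799 × 10⁻⁴) = 0.017262 rad s⁻¹ → T = 2π/N = 363.99 s ≈ 364 s.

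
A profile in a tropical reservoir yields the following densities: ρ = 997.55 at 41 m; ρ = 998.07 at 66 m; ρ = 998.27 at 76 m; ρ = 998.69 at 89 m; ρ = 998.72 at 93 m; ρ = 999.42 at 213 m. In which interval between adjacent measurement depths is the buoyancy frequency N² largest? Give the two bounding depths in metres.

76–89 m

Compute the density gradient over each adjacent pair:
  41–66 m: Δρ/Δz = 0.52/25 = 0.021 kg m⁻⁴
  66–76 m: Δρ/Δz = 0.20/10 = 0.020 kg m⁻⁴
  76–89 m: Δρ/Δz = 0.42/13 = 0.032 kg m⁻⁴
  89–93 m: Δρ/Δz = 0.03/4 = 7.5 × 10⁻³ kg m⁻⁴
  93–213 m: Δρ/Δz = 0.70/120 = 5.8 × 10⁻³ kg m⁻⁴
The largest gradient is in the 76–89 m interval — the pycnocline.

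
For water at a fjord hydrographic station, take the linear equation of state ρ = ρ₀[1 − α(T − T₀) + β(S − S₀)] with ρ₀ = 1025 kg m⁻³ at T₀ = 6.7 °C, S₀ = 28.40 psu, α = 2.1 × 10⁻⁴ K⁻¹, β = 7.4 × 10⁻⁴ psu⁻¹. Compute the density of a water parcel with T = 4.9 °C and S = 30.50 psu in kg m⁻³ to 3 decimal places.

1026.980 kg m⁻³

T − T₀ = -1.8 K, S − S₀ = +2.10 psu.
Bracket = 1 − α·(-1.8) + β·(+2.10) = 1 + (1.932 × 10⁻³) = 1.0019320.
ρ = 1025 × 1.0019320 = 1026.980 kg m⁻³.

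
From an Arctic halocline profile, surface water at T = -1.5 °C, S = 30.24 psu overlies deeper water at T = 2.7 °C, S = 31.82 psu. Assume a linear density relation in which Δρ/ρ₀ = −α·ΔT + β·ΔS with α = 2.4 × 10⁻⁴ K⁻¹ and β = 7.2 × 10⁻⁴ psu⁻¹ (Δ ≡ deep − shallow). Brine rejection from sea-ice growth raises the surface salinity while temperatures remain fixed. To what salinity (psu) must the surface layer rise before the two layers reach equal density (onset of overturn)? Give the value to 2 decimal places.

30.42 psu

Neutral buoyancy requires −α(T_deep − T_surf) + β(S_deep − S_surf′) = 0.
S_surf′ = S_deep − (α/β)·ΔT = 31.82 − (2.4 × 10⁻⁴/7.2 × 10⁻⁴)·(+4.2) = 30.4200 psu.
Increase required: 30.4200 − 30.24 = 0.1800 psu.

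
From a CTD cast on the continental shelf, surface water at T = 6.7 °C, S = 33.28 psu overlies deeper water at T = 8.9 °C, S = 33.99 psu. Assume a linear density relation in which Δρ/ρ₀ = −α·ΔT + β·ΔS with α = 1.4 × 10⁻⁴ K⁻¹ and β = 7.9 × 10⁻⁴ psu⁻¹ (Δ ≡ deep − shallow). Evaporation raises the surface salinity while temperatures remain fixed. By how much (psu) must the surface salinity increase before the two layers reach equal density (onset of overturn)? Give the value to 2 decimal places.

0.32 psu

Neutral buoyancy requires −α(T_deep − T_surf) + β(S_deep − S_surf′) = 0.
S_surf′ = S_deep − (α/β)·ΔT = 33.99 − (1.4 × 10⁻⁴/7.9 × 10⁻⁴)·(+2.2) = 33.6001 psu.
Increase required: 33.6001 − 33.28 = 0.3201 psu.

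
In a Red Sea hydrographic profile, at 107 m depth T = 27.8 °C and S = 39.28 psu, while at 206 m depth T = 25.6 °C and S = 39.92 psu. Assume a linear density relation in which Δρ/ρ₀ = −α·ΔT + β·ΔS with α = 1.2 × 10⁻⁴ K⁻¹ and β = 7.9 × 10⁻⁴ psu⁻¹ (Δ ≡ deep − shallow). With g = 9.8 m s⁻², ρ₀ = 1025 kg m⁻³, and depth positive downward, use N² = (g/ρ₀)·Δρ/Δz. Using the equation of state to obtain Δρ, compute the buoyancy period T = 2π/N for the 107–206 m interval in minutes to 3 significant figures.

ΔT = -2.2 K, ΔS = +0.64 psu (deep − shallow).
Δρ/ρ₀ = −αΔT + βΔS = 2.64 × 10⁻⁴ + 5.056 × 10⁻⁴ = 7.696 × 10⁻⁴, so Δρ ≈ 0.7888 kg m⁻³.
N² = (g/ρ₀)·Δρ/Δz = g·(Δρ/ρ₀)/Δz = 9.8 × 7.696 × 10⁻⁴ / 99 = 7.6183 × 10⁻⁵ s⁻².
N = √(7.6183 × 10⁻⁵) = 8.7283 × 10⁻³ rad s⁻¹ → T = 2π/N = 719.86 s = 11.998 min ≈ 12.0 min.

12.0 min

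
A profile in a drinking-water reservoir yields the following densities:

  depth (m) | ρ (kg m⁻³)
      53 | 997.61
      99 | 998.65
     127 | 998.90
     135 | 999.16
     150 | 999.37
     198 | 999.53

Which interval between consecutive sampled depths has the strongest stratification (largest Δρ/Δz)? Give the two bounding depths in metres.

Compute the density gradient over each adjacent pair:
  53–99 m: Δρ/Δz = 1.04/46 = 0.023 kg m⁻⁴
  99–127 m: Δρ/Δz = 0.25/28 = 8.9 × 10⁻³ kg m⁻⁴
  127–135 m: Δρ/Δz = 0.26/8 = 0.033 kg m⁻⁴
  135–150 m: Δρ/Δz = 0.21/15 = 0.014 kg m⁻⁴
  150–198 m: Δρ/Δz = 0.16/48 = 3.3 × 10⁻³ kg m⁻⁴
The largest gradient is in the 127–135 m interval — the pycnocline.

127–135 m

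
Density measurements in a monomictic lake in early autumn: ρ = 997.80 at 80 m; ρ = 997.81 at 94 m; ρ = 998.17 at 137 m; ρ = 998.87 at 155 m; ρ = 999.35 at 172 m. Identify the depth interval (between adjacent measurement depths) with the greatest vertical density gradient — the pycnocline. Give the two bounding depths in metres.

137–155 m

Compute the density gradient over each adjacent pair:
  80–94 m: Δρ/Δz = 0.01/14 = 7.1 × 10⁻⁴ kg m⁻⁴
  94–137 m: Δρ/Δz = 0.36/43 = 8.4 × 10⁻³ kg m⁻⁴
  137–155 m: Δρ/Δz = 0.70/18 = 0.039 kg m⁻⁴
  155–172 m: Δρ/Δz = 0.48/17 = 0.028 kg m⁻⁴
The largest gradient is in the 137–155 m interval — the pycnocline.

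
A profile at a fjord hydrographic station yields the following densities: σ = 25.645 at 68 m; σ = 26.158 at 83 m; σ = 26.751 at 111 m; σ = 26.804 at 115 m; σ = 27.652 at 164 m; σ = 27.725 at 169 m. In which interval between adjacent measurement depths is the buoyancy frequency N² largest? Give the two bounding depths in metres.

Compute the density gradient over each adjacent pair:
  68–83 m: Δρ/Δz = 0.513/15 = 0.034 kg m⁻⁴
  83–111 m: Δρ/Δz = 0.593/28 = 0.021 kg m⁻⁴
  111–115 m: Δρ/Δz = 0.053/4 = 0.013 kg m⁻⁴
  115–164 m: Δρ/Δz = 0.848/49 = 0.017 kg m⁻⁴
  164–169 m: Δρ/Δz = 0.073/5 = 0.015 kg m⁻⁴
The largest gradient is in the 68–83 m interval — the pycnocline.

68–83 m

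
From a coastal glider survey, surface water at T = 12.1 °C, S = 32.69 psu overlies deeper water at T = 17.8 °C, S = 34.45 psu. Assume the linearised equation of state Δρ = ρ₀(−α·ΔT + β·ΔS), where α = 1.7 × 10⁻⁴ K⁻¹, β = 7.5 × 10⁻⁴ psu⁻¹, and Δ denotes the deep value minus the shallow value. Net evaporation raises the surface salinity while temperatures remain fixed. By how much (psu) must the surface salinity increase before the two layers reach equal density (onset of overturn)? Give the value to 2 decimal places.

0.47 psu

Neutral buoyancy requires −α(T_deep − T_surf) + β(S_deep − S_surf′) = 0.
S_surf′ = S_deep − (α/β)·ΔT = 34.45 − (1.7 × 10⁻⁴/7.5 × 10⁻⁴)·(+5.7) = 33.1580 psu.
Increase required: 33.1580 − 32.69 = 0.4680 psu.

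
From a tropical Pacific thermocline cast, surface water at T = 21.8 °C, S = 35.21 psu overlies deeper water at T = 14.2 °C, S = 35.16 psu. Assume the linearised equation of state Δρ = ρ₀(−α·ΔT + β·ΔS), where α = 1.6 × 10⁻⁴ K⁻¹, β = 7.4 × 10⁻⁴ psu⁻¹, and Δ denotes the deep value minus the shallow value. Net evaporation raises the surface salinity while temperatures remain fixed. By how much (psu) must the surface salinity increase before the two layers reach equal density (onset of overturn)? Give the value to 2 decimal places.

Neutral buoyancy requires −α(T_deep − T_surf) + β(S_deep − S_surf′) = 0.
S_surf′ = S_deep − (α/β)·ΔT = 35.16 − (1.6 × 10⁻⁴/7.4 × 10⁻⁴)·(-7.6) = 36.8032 psu.
Increase required: 36.8032 − 35.21 = 1.5932 psu.

1.59 psu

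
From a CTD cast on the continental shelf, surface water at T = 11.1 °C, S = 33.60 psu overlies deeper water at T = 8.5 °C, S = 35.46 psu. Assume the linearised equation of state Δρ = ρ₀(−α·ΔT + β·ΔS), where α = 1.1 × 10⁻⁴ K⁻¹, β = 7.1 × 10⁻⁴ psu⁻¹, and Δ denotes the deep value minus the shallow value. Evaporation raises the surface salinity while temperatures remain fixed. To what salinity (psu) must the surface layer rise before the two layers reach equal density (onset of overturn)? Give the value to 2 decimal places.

35.86 psu

Neutral buoyancy requires −α(T_deep − T_surf) + β(S_deep − S_surf′) = 0.
S_surf′ = S_deep − (α/β)·ΔT = 35.46 − (1.1 × 10⁻⁴/7.1 × 10⁻⁴)·(-2.6) = 35.8628 psu.
Increase required: 35.8628 − 33.60 = 2.2628 psu.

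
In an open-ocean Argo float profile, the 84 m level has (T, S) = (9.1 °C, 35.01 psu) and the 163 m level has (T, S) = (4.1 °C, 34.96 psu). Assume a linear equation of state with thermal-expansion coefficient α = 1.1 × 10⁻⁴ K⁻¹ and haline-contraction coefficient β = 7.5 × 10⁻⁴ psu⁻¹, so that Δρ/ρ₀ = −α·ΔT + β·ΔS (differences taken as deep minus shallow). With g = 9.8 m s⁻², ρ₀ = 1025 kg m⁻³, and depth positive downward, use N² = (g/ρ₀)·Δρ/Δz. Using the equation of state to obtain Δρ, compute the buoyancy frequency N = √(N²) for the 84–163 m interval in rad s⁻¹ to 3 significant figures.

ΔT = -5.0 K, ΔS = -0.05 psu (deep − shallow).
Δρ/ρ₀ = −αΔT + βΔS = 5.50 × 10⁻⁴ − 3.75 × 10⁻⁵ = 5.125 × 10⁻⁴, so Δρ ≈ 0.5253 kg m⁻³.
N² = (g/ρ₀)·Δρ/Δz = g·(Δρ/ρ₀)/Δz = 9.8 × 5.125 × 10⁻⁴ / 79 = 6.3576 × 10⁻⁵ s⁻².
N = √(6.3576 × 10⁻⁵) = 7.9735 × 10⁻³ rad s⁻¹ ≈ 7.97 × 10⁻³ rad s⁻¹.

7.97 × 10⁻³ rad s⁻¹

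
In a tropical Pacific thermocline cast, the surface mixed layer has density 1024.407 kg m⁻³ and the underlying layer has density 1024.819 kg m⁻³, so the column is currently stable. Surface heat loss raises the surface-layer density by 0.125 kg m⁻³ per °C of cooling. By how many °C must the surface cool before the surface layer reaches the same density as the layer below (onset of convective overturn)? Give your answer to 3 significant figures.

3.30 °C

Density deficit of the surface layer: 1024.819 − 1024.407 = 0.412 kg m⁻³.
Required change = 0.412 / 0.125 = 3.30 °C.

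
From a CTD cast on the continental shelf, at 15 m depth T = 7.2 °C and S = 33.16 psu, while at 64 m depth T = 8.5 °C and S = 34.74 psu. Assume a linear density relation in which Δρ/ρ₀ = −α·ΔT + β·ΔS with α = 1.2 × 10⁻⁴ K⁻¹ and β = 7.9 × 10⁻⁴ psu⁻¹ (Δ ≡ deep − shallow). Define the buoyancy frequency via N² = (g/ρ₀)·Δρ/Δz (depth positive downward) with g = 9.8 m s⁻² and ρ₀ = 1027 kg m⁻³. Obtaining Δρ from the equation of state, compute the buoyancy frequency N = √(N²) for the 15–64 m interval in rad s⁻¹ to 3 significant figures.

ΔT = +1.3 K, ΔS = +1.58 psu (deep − shallow).
Δρ/ρ₀ = −αΔT + βΔS = -1.56 × 10⁻⁴ + 1.2482 × 10⁻³ = 1.0922 × 10⁻³, so Δρ ≈ 1.122 kg m⁻³.
N² = (g/ρ₀)·Δρ/Δz = g·(Δρ/ρ₀)/Δz = 9.8 × 1.0922 × 10⁻³ / 49 = 2.1844 × 10⁻⁴ s⁻².
N = √(2.1844 × 10⁻⁴) = 0.014780 rad s⁻¹ ≈ 0.0148 rad s⁻¹.

0.0148 rad s⁻¹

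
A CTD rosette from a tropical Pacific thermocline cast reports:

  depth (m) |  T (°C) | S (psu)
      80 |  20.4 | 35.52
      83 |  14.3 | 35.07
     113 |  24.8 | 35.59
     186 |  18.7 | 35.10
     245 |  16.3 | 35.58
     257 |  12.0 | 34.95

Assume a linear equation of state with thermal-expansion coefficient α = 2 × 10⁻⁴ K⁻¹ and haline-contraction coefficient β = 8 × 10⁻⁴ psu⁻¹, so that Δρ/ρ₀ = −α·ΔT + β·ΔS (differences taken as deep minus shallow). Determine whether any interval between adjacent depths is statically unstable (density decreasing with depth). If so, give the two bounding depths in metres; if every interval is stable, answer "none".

83–113 m

Evaluate Δρ/ρ₀ = −αΔT + βΔS across each adjacent pair:
  80–83 m: −αΔT+βΔS = −(2 × 10⁻⁴)(-6.1)+(8 × 10⁻⁴)(-0.45) = 8.6 × 10⁻⁴ → stable
  83–113 m: −αΔT+βΔS = −(2 × 10⁻⁴)(+10.5)+(8 × 10⁻⁴)(+0.52) = -1.7 × 10⁻³ → UNSTABLE
  113–186 m: −αΔT+βΔS = −(2 × 10⁻⁴)(-6.1)+(8 × 10⁻⁴)(-0.49) = 8.3 × 10⁻⁴ → stable
  186–245 m: −αΔT+βΔS = −(2 × 10⁻⁴)(-2.4)+(8 × 10⁻⁴)(+0.48) = 8.6 × 10⁻⁴ → stable
  245–257 m: −αΔT+βΔS = −(2 × 10⁻⁴)(-4.3)+(8 × 10⁻⁴)(-0.63) = 3.6 × 10⁻⁴ → stable
The 83–113 m interval has Δρ < 0: lighter water underlies denser water.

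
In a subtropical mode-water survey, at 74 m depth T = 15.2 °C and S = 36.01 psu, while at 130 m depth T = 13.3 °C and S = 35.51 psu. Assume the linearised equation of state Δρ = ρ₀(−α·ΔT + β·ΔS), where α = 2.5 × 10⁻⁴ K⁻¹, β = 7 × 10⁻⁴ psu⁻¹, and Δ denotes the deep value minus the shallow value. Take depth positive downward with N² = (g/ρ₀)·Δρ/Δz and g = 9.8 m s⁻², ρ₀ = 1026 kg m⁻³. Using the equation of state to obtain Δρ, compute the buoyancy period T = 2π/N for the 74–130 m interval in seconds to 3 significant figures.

ΔT = -1.9 K, ΔS = -0.50 psu (deep − shallow).
Δρ/ρ₀ = −αΔT + βΔS = 4.75 × 10⁻⁴ − 3.50 × 10⁻⁴ = 1.25 × 10⁻⁴, so Δρ ≈ 0.1283 kg m⁻³.
N² = (g/ρ₀)·Δρ/Δz = g·(Δρ/ρ₀)/Δz = 9.8 × 1.25 × 10⁻⁴ / 56 = 2.1875 × 10⁻⁵ s⁻².
N = √(2.1875 × 10⁻⁵) = 4.6771 × 10⁻³ rad s⁻¹ → T = 2π/N = 1.3434 × 10³ s ≈ 1.34 × 10³ s.

1.34 × 10³ s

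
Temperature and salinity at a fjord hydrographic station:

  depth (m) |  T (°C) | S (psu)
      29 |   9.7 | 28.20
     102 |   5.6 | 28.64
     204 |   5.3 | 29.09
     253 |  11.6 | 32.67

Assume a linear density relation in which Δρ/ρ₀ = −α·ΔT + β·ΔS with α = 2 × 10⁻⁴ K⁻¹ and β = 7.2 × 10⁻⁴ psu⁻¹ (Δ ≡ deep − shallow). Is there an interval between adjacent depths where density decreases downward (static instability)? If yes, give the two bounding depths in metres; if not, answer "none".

Evaluate Δρ/ρ₀ = −αΔT + βΔS across each adjacent pair:
  29–102 m: −αΔT+βΔS = −(2 × 10⁻⁴)(-4.1)+(7.2 × 10⁻⁴)(+0.44) = 1.1 × 10⁻³ → stable
  102–204 m: −αΔT+βΔS = −(2 × 10⁻⁴)(-0.3)+(7.2 × 10⁻⁴)(+0.45) = 3.8 × 10⁻⁴ → stable
  204–253 m: −αΔT+βΔS = −(2 × 10⁻⁴)(+6.3)+(7.2 × 10⁻⁴)(+3.58) = 1.3 × 10⁻³ → stable
Every interval has Δρ > 0: the column is stably stratified throughout.

none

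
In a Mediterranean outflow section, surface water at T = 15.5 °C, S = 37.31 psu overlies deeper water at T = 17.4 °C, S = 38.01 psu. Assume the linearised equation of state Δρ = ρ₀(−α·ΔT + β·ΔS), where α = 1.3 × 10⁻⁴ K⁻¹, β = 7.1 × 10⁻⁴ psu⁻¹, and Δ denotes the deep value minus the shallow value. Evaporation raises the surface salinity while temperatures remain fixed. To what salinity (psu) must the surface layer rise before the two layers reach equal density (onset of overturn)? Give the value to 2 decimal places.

Neutral buoyancy requires −α(T_deep − T_surf) + β(S_deep − S_surf′) = 0.
S_surf′ = S_deep − (α/β)·ΔT = 38.01 − (1.3 × 10⁻⁴/7.1 × 10⁻⁴)·(+1.9) = 37.6621 psu.
Increase required: 37.6621 − 37.31 = 0.3521 psu.

37.66 psu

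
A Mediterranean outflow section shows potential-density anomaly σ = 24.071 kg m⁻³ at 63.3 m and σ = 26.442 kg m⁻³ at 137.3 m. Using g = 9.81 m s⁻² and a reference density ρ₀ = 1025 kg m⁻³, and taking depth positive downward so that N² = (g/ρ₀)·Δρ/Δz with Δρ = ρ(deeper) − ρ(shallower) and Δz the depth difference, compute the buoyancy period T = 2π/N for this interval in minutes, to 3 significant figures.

Δρ = 1026.442 − 1024.071 = 2.371 kg m⁻³ over Δz = 137.3 − 63.3 = 74 m.
N² = (9.81/1025) × (2.371/74) = 3.0665 × 10⁻⁴ s⁻².
N = √(3.0665 × 10⁻⁴) = 0.017511 rad s⁻¹, so T = 2π/N = 358.81 s = 5.9802 min ≈ 5.98 min.

5.98 min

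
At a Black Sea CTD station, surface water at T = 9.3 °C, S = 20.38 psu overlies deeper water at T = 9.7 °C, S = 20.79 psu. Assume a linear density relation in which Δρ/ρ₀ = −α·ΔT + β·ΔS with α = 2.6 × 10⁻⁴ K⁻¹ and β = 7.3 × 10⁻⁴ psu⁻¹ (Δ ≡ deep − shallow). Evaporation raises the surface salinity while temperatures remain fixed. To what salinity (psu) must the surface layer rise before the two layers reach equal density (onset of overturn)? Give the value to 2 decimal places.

20.65 psu

Neutral buoyancy requires −α(T_deep − T_surf) + β(S_deep − S_surf′) = 0.
S_surf′ = S_deep − (α/β)·ΔT = 20.79 − (2.6 × 10⁻⁴/7.3 × 10⁻⁴)·(+0.4) = 20.6475 psu.
Increase required: 20.6475 − 20.38 = 0.2675 psu.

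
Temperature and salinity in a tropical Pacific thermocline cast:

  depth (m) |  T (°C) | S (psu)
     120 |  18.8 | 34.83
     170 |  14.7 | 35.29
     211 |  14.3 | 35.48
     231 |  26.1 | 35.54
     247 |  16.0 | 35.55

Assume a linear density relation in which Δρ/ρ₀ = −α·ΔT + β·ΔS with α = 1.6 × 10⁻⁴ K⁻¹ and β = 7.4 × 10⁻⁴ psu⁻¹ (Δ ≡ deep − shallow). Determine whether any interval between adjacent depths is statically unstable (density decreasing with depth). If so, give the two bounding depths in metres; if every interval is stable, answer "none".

211–231 m

Evaluate Δρ/ρ₀ = −αΔT + βΔS across each adjacent pair:
  120–170 m: −αΔT+βΔS = −(1.6 × 10⁻⁴)(-4.1)+(7.4 × 10⁻⁴)(+0.46) = 1.0 × 10⁻³ → stable
  170–211 m: −αΔT+βΔS = −(1.6 × 10⁻⁴)(-0.4)+(7.4 × 10⁻⁴)(+0.19) = 2.0 × 10⁻⁴ → stable
  211–231 m: −αΔT+βΔS = −(1.6 × 10⁻⁴)(+11.8)+(7.4 × 10⁻⁴)(+0.06) = -1.8 × 10⁻³ → UNSTABLE
  231–247 m: −αΔT+βΔS = −(1.6 × 10⁻⁴)(-10.1)+(7.4 × 10⁻⁴)(+0.01) = 1.6 × 10⁻³ → stable
The 211–231 m interval has Δρ < 0: lighter water underlies denser water.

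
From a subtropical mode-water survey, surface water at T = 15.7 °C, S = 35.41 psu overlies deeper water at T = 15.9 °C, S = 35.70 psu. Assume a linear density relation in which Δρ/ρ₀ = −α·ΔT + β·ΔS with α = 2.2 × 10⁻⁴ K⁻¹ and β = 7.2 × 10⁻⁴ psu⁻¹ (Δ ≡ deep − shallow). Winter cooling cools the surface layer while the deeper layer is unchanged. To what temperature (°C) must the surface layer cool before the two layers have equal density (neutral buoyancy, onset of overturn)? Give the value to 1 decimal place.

15.0 °C

Neutral buoyancy requires Δρ = 0, i.e. −α(T_deep − T_surf′) + β(S_deep − S_surf) = 0.
T_surf′ = T_deep − (β/α)·ΔS = 15.9 − (7.2 × 10⁻⁴/2.2 × 10⁻⁴)·(+0.29) = 14.951 °C.
Cooling required: 15.7 − (14.951) = 0.749 °C.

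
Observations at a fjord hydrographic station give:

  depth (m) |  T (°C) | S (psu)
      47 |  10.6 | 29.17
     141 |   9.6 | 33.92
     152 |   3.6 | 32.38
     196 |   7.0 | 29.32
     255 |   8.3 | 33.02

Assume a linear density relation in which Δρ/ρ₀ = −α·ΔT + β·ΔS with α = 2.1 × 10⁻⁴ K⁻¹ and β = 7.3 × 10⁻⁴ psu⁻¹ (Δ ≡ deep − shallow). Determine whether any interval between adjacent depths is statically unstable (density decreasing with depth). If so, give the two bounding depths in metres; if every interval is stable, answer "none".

152–196 m

Evaluate Δρ/ρ₀ = −αΔT + βΔS across each adjacent pair:
  47–141 m: −αΔT+βΔS = −(2.1 × 10⁻⁴)(-1.0)+(7.3 × 10⁻⁴)(+4.75) = 3.7 × 10⁻³ → stable
  141–152 m: −αΔT+βΔS = −(2.1 × 10⁻⁴)(-6.0)+(7.3 × 10⁻⁴)(-1.54) = 1.4 × 10⁻⁴ → stable
  152–196 m: −αΔT+βΔS = −(2.1 × 10⁻⁴)(+3.4)+(7.3 × 10⁻⁴)(-3.06) = -2.9 × 10⁻³ → UNSTABLE
  196–255 m: −αΔT+βΔS = −(2.1 × 10⁻⁴)(+1.3)+(7.3 × 10⁻⁴)(+3.70) = 2.4 × 10⁻³ → stable
The 152–196 m interval has Δρ < 0: lighter water underlies denser water.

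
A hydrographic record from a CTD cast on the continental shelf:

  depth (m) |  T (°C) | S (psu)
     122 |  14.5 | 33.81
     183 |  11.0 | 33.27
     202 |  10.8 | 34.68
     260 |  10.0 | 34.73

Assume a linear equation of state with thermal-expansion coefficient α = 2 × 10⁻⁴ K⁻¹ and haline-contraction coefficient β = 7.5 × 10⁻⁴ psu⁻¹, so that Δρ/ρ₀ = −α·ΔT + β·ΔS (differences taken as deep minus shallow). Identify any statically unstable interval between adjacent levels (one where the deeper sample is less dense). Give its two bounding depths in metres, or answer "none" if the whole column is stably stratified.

Evaluate Δρ/ρ₀ = −αΔT + βΔS across each adjacent pair:
  122–183 m: −αΔT+βΔS = −(2 × 10⁻⁴)(-3.5)+(7.5 × 10⁻⁴)(-0.54) = 2.9 × 10⁻⁴ → stable
  183–202 m: −αΔT+βΔS = −(2 × 10⁻⁴)(-0.2)+(7.5 × 10⁻⁴)(+1.41) = 1.1 × 10⁻³ → stable
  202–260 m: −αΔT+βΔS = −(2 × 10⁻⁴)(-0.8)+(7.5 × 10⁻⁴)(+0.05) = 2.0 × 10⁻⁴ → stable
Every interval has Δρ > 0: the column is stably stratified throughout.

none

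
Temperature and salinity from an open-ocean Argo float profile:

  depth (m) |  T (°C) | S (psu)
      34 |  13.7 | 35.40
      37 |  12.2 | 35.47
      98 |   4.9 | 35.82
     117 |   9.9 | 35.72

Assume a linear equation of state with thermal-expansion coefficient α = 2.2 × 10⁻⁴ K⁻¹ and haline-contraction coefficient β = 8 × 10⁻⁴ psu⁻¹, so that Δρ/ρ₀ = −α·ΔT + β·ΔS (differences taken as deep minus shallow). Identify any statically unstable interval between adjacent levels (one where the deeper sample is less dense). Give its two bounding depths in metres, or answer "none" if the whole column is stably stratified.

98–117 m

Evaluate Δρ/ρ₀ = −αΔT + βΔS across each adjacent pair:
  34–37 m: −αΔT+βΔS = −(2.2 × 10⁻⁴)(-1.5)+(8 × 10⁻⁴)(+0.07) = 3.9 × 10⁻⁴ → stable
  37–98 m: −αΔT+βΔS = −(2.2 × 10⁻⁴)(-7.3)+(8 × 10⁻⁴)(+0.35) = 1.9 × 10⁻³ → stable
  98–117 m: −αΔT+βΔS = −(2.2 × 10⁻⁴)(+5.0)+(8 × 10⁻⁴)(-0.10) = -1.2 × 10⁻³ → UNSTABLE
The 98–117 m interval has Δρ < 0: lighter water underlies denser water.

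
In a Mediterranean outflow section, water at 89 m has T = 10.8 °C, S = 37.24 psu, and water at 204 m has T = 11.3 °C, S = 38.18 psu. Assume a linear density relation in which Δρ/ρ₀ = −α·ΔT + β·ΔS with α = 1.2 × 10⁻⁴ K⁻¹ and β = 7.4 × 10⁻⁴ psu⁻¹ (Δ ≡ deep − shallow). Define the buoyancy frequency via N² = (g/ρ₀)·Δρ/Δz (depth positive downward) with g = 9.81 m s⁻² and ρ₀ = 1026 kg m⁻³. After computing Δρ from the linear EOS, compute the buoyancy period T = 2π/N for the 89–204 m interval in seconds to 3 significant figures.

ΔT = +0.5 K, ΔS = +0.94 psu (deep − shallow).
Δρ/ρ₀ = −αΔT + βΔS = -6.00 × 10⁻⁵ + 6.956 × 10⁻⁴ = 6.356 × 10⁻⁴, so Δρ ≈ 0.6521 kg m⁻³.
N² = (g/ρ₀)·Δρ/Δz = g·(Δρ/ρ₀)/Δz = 9.81 × 6.356 × 10⁻⁴ / 115 = 5.4219 × 10⁻⁵ s⁻².
N = √(5.4219 × 10⁻⁵) = 7.3634 × 10⁻³ rad s⁻¹ → T = 2π/N = 853.30 s ≈ 853 s.

853 s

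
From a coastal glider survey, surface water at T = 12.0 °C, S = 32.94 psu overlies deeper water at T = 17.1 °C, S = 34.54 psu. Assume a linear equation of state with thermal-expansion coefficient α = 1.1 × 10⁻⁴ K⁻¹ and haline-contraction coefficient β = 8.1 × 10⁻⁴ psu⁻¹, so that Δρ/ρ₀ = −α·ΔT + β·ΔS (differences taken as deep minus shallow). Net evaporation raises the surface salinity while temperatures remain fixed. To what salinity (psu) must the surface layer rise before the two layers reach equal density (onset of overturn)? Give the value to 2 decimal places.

Neutral buoyancy requires −α(T_deep − T_surf) + β(S_deep − S_surf′) = 0.
S_surf′ = S_deep − (α/β)·ΔT = 34.54 − (1.1 × 10⁻⁴/8.1 × 10⁻⁴)·(+5.1) = 33.8474 psu.
Increase required: 33.8474 − 32.94 = 0.9074 psu.

33.85 psu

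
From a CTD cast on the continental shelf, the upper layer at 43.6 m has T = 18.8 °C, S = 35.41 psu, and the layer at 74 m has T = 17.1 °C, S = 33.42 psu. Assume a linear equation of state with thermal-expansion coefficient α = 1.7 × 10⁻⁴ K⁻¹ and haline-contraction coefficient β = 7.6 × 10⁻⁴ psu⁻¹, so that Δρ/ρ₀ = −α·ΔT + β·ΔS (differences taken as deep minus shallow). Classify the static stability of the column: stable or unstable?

ΔT = 17.1 − 18.8 = -1.7 K and ΔS = 33.42 − 35.41 = -1.99 psu (deep − shallow).
−αΔT = 2.89 × 10⁻⁴; βΔS = -1.5124 × 10⁻³; sum Δρ/ρ₀ = -1.2234 × 10⁻³.
Δρ/ρ₀ < 0, so Δρ < 0: deeper water is lighter → statically unstable; the column would overturn.

unstable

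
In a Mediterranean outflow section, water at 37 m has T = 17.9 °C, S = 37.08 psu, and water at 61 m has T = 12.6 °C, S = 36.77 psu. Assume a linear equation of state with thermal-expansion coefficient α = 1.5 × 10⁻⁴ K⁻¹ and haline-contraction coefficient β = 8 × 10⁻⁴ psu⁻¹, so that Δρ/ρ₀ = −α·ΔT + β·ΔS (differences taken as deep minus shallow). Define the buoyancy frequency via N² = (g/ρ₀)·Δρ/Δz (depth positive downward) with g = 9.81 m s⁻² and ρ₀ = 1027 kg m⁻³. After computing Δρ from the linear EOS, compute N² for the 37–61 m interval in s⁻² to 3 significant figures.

2.24 × 10⁻⁴ s⁻²

ΔT = -5.3 K, ΔS = -0.31 psu (deep − shallow).
Δρ/ρ₀ = −αΔT + βΔS = 7.95 × 10⁻⁴ − 2.48 × 10⁻⁴ = 5.47 × 10⁻⁴, so Δρ ≈ 0.5618 kg m⁻³.
N² = (g/ρ₀)·Δρ/Δz = g·(Δρ/ρ₀)/Δz = 9.81 × 5.47 × 10⁻⁴ / 24 = 2.2359 × 10⁻⁴ s⁻² ≈ 2.24 × 10⁻⁴ s⁻².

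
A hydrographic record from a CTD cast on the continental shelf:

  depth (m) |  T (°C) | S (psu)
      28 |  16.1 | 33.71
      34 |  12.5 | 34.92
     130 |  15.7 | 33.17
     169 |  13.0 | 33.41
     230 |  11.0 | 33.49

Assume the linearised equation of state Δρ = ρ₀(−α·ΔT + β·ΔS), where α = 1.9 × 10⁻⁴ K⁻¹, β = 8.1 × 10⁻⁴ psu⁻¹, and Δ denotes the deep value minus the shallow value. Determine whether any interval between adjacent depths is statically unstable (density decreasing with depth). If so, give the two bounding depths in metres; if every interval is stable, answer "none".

Evaluate Δρ/ρ₀ = −αΔT + βΔS across each adjacent pair:
  28–34 m: −αΔT+βΔS = −(1.9 × 10⁻⁴)(-3.6)+(8.1 × 10⁻⁴)(+1.21) = 1.7 × 10⁻³ → stable
  34–130 m: −αΔT+βΔS = −(1.9 × 10⁻⁴)(+3.2)+(8.1 × 10⁻⁴)(-1.75) = -2.0 × 10⁻³ → UNSTABLE
  130–169 m: −αΔT+βΔS = −(1.9 × 10⁻⁴)(-2.7)+(8.1 × 10⁻⁴)(+0.24) = 7.1 × 10⁻⁴ → stable
  169–230 m: −αΔT+βΔS = −(1.9 × 10⁻⁴)(-2.0)+(8.1 × 10⁻⁴)(+0.08) = 4.4 × 10⁻⁴ → stable
The 34–130 m interval has Δρ < 0: lighter water underlies denser water.

34–130 m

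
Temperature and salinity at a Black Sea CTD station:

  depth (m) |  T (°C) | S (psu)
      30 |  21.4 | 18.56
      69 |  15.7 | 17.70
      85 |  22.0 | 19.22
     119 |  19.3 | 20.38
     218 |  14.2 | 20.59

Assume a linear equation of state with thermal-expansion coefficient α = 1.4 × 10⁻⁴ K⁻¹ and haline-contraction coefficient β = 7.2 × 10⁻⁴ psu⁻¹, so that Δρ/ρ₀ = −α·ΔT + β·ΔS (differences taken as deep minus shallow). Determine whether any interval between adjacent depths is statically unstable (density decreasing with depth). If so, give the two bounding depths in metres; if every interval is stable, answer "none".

Evaluate Δρ/ρ₀ = −αΔT + βΔS across each adjacent pair:
  30–69 m: −αΔT+βΔS = −(1.4 × 10⁻⁴)(-5.7)+(7.2 × 10⁻⁴)(-0.86) = 1.8 × 10⁻⁴ → stable
  69–85 m: −αΔT+βΔS = −(1.4 × 10⁻⁴)(+6.3)+(7.2 × 10⁻⁴)(+1.52) = 2.1 × 10⁻⁴ → stable
  85–119 m: −αΔT+βΔS = −(1.4 × 10⁻⁴)(-2.7)+(7.2 × 10⁻⁴)(+1.16) = 1.2 × 10⁻³ → stable
  119–218 m: −αΔT+βΔS = −(1.4 × 10⁻⁴)(-5.1)+(7.2 × 10⁻⁴)(+0.21) = 8.7 × 10⁻⁴ → stable
Every interval has Δρ > 0: the column is stably stratified throughout.

none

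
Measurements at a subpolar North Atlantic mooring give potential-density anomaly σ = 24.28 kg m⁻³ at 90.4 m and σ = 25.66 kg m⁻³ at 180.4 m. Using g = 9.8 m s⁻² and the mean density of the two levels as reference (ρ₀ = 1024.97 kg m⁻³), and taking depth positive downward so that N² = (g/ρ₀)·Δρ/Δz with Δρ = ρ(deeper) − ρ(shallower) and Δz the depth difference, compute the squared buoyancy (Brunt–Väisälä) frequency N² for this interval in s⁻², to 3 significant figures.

Δρ = 1025.66 − 1024.28 = 1.38 kg m⁻³ over Δz = 180.4 − 90.4 = 90 m.
N² = (9.8/1024.97) × (1.38/90) = 1.4661 × 10⁻⁴ s⁻² ≈ 1.47 × 10⁻⁴ s⁻².
Since Δρ > 0 the layer is stably stratified.

1.47 × 10⁻⁴ s⁻²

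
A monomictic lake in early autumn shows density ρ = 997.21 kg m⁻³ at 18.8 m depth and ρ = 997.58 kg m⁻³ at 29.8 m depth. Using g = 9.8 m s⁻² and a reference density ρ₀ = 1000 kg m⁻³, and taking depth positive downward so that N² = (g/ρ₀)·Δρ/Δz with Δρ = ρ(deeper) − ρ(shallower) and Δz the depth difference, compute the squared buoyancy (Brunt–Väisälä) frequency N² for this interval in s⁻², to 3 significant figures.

3.30 × 10⁻⁴ s⁻²

Δρ = 997.58 − 997.21 = 0.37 kg m⁻³ over Δz = 29.8 − 18.8 = 11 m.
N² = (9.8/1000) × (0.37/11) = 3.2964 × 10⁻⁴ s⁻² ≈ 3.30 × 10⁻⁴ s⁻².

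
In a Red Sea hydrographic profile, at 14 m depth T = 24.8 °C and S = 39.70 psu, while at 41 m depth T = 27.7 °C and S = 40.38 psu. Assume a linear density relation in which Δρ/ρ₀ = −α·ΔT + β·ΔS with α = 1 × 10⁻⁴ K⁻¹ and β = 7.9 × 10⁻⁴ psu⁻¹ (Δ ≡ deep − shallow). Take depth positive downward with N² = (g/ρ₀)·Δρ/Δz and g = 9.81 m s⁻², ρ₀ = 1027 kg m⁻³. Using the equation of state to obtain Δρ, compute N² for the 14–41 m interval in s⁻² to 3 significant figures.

8.98 × 10⁻⁵ s⁻²

ΔT = +2.9 K, ΔS = +0.68 psu (deep − shallow).
Δρ/ρ₀ = −αΔT + βΔS = -2.90 × 10⁻⁴ + 5.372 × 10⁻⁴ = 2.472 × 10⁻⁴, so Δρ ≈ 0.2539 kg m⁻³.
N² = (g/ρ₀)·Δρ/Δz = g·(Δρ/ρ₀)/Δz = 9.81 × 2.472 × 10⁻⁴ / 27 = 8.9816 × 10⁻⁵ s⁻² ≈ 8.98 × 10⁻⁵ s⁻².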